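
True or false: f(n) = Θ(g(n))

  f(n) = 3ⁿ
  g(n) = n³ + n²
False

f(n) = 3ⁿ is O(3ⁿ), and g(n) = n³ + n² is O(n³).
Since they have different growth rates, f(n) = Θ(g(n)) is false.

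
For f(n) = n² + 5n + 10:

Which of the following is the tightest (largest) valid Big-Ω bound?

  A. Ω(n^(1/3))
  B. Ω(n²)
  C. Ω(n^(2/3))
B

f(n) = n² + 5n + 10 is Ω(n²).
All listed options are valid Big-Ω bounds (lower bounds),
but Ω(n²) is the tightest (largest valid bound).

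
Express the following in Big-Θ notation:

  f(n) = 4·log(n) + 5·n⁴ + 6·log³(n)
Θ(n⁴)

Order the terms by growth rate: 4·log(n) ≺ 6·log³(n) ≺ 5·n⁴.
The fastest-growing term 5·n⁴ dominates as n → ∞; dropping its constant factor gives Θ(n⁴).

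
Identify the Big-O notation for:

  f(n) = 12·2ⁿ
O(2ⁿ)

The dominant term in 12·2ⁿ is 12·2ⁿ, which is Θ(2ⁿ).
Constants are absorbed, so the tightest bound is O(2ⁿ).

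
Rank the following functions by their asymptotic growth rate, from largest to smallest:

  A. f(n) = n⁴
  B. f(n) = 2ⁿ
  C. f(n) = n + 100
B > A > C

Comparing growth rates:
B = 2ⁿ is O(2ⁿ)
A = n⁴ is O(n⁴)
C = n + 100 is O(n)

Therefore, the order from fastest to slowest is: B > A > C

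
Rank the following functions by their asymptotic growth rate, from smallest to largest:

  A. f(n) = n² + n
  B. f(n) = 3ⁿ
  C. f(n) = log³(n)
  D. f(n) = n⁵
C < A < D < B

Comparing growth rates:
C = log³(n) is O(log³ n)
A = n² + n is O(n²)
D = n⁵ is O(n⁵)
B = 3ⁿ is O(3ⁿ)

Therefore, the order from slowest to fastest is: C < A < D < B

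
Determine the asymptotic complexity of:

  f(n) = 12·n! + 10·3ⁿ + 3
O(n!)

The dominant term in 12·n! + 10·3ⁿ + 3 is 12·n!, which is Θ(n!).
Lower-order terms (10·3ⁿ, 3) are asymptotically negligible.
Constants are absorbed, so the tightest bound is O(n!).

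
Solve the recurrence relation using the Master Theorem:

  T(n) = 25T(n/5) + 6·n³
Θ(n³)

Master Theorem: a = 25, b = 5, f(n) = 6·n³.
Compute the critical exponent d = log₅(25) = 2.
Compare f(n) = Θ(n³) against n^d:
  k = 3 > d = 2, so f(n) = Ω(n^(d+ε)) — Case 3.
  Regularity: a·(n/b)^3/n^3 = a/b^3 = 25/125 < 1 ✓.
  The top-level work dominates: T(n) = Θ(f(n)) = Θ(n³).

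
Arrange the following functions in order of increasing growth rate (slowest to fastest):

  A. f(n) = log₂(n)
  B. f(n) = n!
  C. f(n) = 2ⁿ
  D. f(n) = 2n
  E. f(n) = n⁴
A < D < E < C < B

Comparing growth rates:
A = log₂(n) is O(log n)
D = 2n is O(n)
E = n⁴ is O(n⁴)
C = 2ⁿ is O(2ⁿ)
B = n! is O(n!)

Therefore, the order from slowest to fastest is: A < D < E < C < B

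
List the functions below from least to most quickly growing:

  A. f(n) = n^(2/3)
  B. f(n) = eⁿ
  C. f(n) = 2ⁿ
A < C < B

Comparing growth rates:
A = n^(2/3) is O(n^(2/3))
C = 2ⁿ is O(2ⁿ)
B = eⁿ is O(eⁿ)

Therefore, the order from slowest to fastest is: A < C < B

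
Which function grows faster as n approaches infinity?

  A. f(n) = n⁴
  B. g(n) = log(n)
A

f(n) = n⁴ is O(n⁴), while g(n) = log(n) is O(log n).
Since O(n⁴) grows faster than O(log n), f(n) dominates.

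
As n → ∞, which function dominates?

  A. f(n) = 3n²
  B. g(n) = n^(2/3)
A

f(n) = 3n² is O(n²), while g(n) = n^(2/3) is O(n^(2/3)).
Since O(n²) grows faster than O(n^(2/3)), f(n) dominates.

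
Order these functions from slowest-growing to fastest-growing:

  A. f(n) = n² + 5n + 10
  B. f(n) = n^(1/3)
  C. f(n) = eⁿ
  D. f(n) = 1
D < B < A < C

Comparing growth rates:
D = 1 is O(1)
B = n^(1/3) is O(n^(1/3))
A = n² + 5n + 10 is O(n²)
C = eⁿ is O(eⁿ)

Therefore, the order from slowest to fastest is: D < B < A < C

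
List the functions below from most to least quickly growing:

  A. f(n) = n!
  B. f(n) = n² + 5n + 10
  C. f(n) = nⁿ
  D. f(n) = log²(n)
C > A > B > D

Comparing growth rates:
C = nⁿ is O(nⁿ)
A = n! is O(n!)
B = n² + 5n + 10 is O(n²)
D = log²(n) is O(log² n)

Therefore, the order from fastest to slowest is: C > A > B > D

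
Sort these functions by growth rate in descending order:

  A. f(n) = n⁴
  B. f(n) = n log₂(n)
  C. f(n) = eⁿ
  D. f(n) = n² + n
C > A > D > B

Comparing growth rates:
C = eⁿ is O(eⁿ)
A = n⁴ is O(n⁴)
D = n² + n is O(n²)
B = n log₂(n) is O(n log n)

Therefore, the order from fastest to slowest is: C > A > D > B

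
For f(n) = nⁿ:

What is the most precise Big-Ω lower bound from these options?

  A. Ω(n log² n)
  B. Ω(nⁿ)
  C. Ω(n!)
B

f(n) = nⁿ is Ω(nⁿ).
All listed options are valid Big-Ω bounds (lower bounds),
but Ω(nⁿ) is the tightest (largest valid bound).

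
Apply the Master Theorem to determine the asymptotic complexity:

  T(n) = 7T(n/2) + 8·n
Θ(n^log₂(7))

Master Theorem: a = 7, b = 2, f(n) = 8·n.
Compute the critical exponent d = log₂(7) = 2.807.
Compare f(n) = Θ(n) against n^d:
  k = 1 < d = 2.807, so f(n) = O(n^(d-ε)) — Case 1.
  The recursion cost dominates: T(n) = Θ(n^d) = Θ(n^log₂(7)).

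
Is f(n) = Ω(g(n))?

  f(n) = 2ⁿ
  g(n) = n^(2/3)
True

f(n) = 2ⁿ is O(2ⁿ), and g(n) = n^(2/3) is O(n^(2/3)).
Since O(2ⁿ) grows at least as fast as O(n^(2/3)), f(n) = Ω(g(n)) is true.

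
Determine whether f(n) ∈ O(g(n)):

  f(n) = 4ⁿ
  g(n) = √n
False

f(n) = 4ⁿ is O(4ⁿ), and g(n) = √n is O(√n).
Since O(4ⁿ) grows faster than O(√n), f(n) = O(g(n)) is false.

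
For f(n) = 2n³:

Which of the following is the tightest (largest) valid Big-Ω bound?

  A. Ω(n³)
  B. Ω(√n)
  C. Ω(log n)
A

f(n) = 2n³ is Ω(n³).
All listed options are valid Big-Ω bounds (lower bounds),
but Ω(n³) is the tightest (largest valid bound).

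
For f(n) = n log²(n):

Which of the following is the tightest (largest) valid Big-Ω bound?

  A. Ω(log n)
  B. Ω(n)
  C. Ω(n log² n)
C

f(n) = n log²(n) is Ω(n log² n).
All listed options are valid Big-Ω bounds (lower bounds),
but Ω(n log² n) is the tightest (largest valid bound).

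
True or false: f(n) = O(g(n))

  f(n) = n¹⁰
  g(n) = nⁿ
True

f(n) = n¹⁰ is O(n¹⁰), and g(n) = nⁿ is O(nⁿ).
Since O(n¹⁰) ⊆ O(nⁿ) (f grows no faster than g), f(n) = O(g(n)) is true.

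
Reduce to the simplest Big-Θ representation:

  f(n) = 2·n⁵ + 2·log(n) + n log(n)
Θ(n⁵)

Order the terms by growth rate: 2·log(n) ≺ n log(n) ≺ 2·n⁵.
The fastest-growing term 2·n⁵ dominates as n → ∞; dropping its constant factor gives Θ(n⁵).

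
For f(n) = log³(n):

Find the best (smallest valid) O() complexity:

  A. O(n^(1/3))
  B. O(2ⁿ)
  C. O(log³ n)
C

f(n) = log³(n) is O(log³ n).
All listed options are valid Big-O bounds (upper bounds),
but O(log³ n) is the tightest (smallest valid bound).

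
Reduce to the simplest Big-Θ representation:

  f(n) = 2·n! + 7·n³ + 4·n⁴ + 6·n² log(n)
Θ(n!)

Order the terms by growth rate: 6·n² log(n) ≺ 7·n³ ≺ 4·n⁴ ≺ 2·n!.
The fastest-growing term 2·n! dominates as n → ∞; dropping its constant factor gives Θ(n!).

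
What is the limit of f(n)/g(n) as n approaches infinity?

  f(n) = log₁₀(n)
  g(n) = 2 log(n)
1/(2*log(10))

Since log₁₀(n) and 2 log(n) have the same growth rate (O(log n)),
the ratio converges to a constant: 1/(2*log(10)).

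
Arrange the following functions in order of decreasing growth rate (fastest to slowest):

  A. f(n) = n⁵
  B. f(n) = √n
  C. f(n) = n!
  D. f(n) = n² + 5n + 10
C > A > D > B

Comparing growth rates:
C = n! is O(n!)
A = n⁵ is O(n⁵)
D = n² + 5n + 10 is O(n²)
B = √n is O(√n)

Therefore, the order from fastest to slowest is: C > A > D > B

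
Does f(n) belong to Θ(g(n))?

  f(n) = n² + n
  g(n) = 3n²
True

f(n) = n² + n and g(n) = 3n² are both O(n²).
Since they have the same asymptotic growth rate, f(n) = Θ(g(n)) is true.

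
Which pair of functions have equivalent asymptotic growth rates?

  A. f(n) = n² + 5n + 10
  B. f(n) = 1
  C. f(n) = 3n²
A and C

Examining each function:
  A. n² + 5n + 10 is O(n²)
  B. 1 is O(1)
  C. 3n² is O(n²)

Functions A and C both have the same complexity class.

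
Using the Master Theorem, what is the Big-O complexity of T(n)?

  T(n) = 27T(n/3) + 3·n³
Θ(n³ log n)

Master Theorem: a = 27, b = 3, f(n) = 3·n³.
Compute the critical exponent d = log₃(27) = 3.
Compare f(n) = Θ(n³) against n^d:
  k = 3 = d, so f(n) = Θ(n^d) — Case 2.
  Work is balanced across levels: T(n) = Θ(n^d log n) = Θ(n³ log n).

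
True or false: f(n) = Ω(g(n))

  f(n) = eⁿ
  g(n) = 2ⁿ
True

f(n) = eⁿ is O(eⁿ), and g(n) = 2ⁿ is O(2ⁿ).
Since O(eⁿ) grows at least as fast as O(2ⁿ), f(n) = Ω(g(n)) is true.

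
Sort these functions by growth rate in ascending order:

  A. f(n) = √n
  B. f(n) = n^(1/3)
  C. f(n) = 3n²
B < A < C

Comparing growth rates:
B = n^(1/3) is O(n^(1/3))
A = √n is O(√n)
C = 3n² is O(n²)

Therefore, the order from slowest to fastest is: B < A < C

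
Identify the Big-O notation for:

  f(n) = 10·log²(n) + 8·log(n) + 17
O(log² n)

The dominant term in 10·log²(n) + 8·log(n) + 17 is 10·log²(n), which is Θ(log² n).
Lower-order terms (8·log(n), 17) are asymptotically negligible.
Constants are absorbed, so the tightest bound is O(log² n).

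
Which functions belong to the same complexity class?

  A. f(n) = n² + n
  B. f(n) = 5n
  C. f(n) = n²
A and C

Examining each function:
  A. n² + n is O(n²)
  B. 5n is O(n)
  C. n² is O(n²)

Functions A and C both have the same complexity class.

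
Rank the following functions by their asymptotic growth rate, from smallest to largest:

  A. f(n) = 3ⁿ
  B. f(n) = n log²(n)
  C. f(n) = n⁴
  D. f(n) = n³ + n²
B < D < C < A

Comparing growth rates:
B = n log²(n) is O(n log² n)
D = n³ + n² is O(n³)
C = n⁴ is O(n⁴)
A = 3ⁿ is O(3ⁿ)

Therefore, the order from slowest to fastest is: B < D < C < A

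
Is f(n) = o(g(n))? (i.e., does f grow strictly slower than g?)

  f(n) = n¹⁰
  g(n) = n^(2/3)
False

f(n) = n¹⁰ is O(n¹⁰), and g(n) = n^(2/3) is O(n^(2/3)).
Since O(n¹⁰) grows faster than or equal to O(n^(2/3)), f(n) = o(g(n)) is false.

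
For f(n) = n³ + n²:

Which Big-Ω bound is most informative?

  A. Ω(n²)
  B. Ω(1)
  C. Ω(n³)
C

f(n) = n³ + n² is Ω(n³).
All listed options are valid Big-Ω bounds (lower bounds),
but Ω(n³) is the tightest (largest valid bound).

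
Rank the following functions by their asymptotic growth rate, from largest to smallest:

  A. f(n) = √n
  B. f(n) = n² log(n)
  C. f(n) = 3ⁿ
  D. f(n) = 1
C > B > A > D

Comparing growth rates:
C = 3ⁿ is O(3ⁿ)
B = n² log(n) is O(n² log n)
A = √n is O(√n)
D = 1 is O(1)

Therefore, the order from fastest to slowest is: C > B > A > D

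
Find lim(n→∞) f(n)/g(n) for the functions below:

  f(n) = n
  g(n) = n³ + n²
0

Since n (O(n)) grows slower than n³ + n² (O(n³)),
the ratio f(n)/g(n) → 0 as n → ∞.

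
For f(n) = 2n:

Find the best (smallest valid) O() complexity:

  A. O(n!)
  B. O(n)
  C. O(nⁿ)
B

f(n) = 2n is O(n).
All listed options are valid Big-O bounds (upper bounds),
but O(n) is the tightest (smallest valid bound).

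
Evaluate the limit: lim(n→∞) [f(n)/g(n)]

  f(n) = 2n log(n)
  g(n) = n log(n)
2

Since 2n log(n) and n log(n) have the same growth rate (O(n log n)),
the ratio converges to a constant: 2.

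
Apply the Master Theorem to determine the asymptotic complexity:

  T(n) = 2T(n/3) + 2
Θ(n^log₃(2))

Master Theorem: a = 2, b = 3, f(n) = 2.
Compute the critical exponent d = log₃(2) = 0.631.
Compare f(n) = Θ(1) against n^d:
  k = 0 < d = 0.631, so f(n) = O(n^(d-ε)) — Case 1.
  The recursion cost dominates: T(n) = Θ(n^d) = Θ(n^log₃(2)).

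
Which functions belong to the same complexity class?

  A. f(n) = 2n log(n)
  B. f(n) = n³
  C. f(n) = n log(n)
A and C

Examining each function:
  A. 2n log(n) is O(n log n)
  B. n³ is O(n³)
  C. n log(n) is O(n log n)

Functions A and C both have the same complexity class.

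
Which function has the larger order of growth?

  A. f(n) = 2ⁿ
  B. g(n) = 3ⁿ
B

f(n) = 2ⁿ is O(2ⁿ), while g(n) = 3ⁿ is O(3ⁿ).
Since O(3ⁿ) grows faster than O(2ⁿ), g(n) dominates.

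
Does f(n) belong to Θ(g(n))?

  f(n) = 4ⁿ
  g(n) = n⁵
False

f(n) = 4ⁿ is O(4ⁿ), and g(n) = n⁵ is O(n⁵).
Since they have different growth rates, f(n) = Θ(g(n)) is false.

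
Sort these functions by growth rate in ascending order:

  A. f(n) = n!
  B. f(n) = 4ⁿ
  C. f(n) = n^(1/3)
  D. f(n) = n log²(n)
C < D < B < A

Comparing growth rates:
C = n^(1/3) is O(n^(1/3))
D = n log²(n) is O(n log² n)
B = 4ⁿ is O(4ⁿ)
A = n! is O(n!)

Therefore, the order from slowest to fastest is: C < D < B < A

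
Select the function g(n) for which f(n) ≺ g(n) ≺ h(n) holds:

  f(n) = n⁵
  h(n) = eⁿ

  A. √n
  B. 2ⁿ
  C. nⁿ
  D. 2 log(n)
B

We need g(n) with n⁵ = o(g(n)) and g(n) = o(eⁿ), i.e. O(n⁵) ≺ g ≺ O(eⁿ).
Check each option:
  A. √n — O(√n) does not grow strictly faster than f(n)
  B. 2ⁿ — O(2ⁿ) is strictly between O(n⁵) and O(eⁿ) ✓
  C. nⁿ — O(nⁿ) does not grow strictly slower than h(n)
  D. 2 log(n) — O(log n) does not grow strictly faster than f(n)

Only option B (2ⁿ) lies strictly between.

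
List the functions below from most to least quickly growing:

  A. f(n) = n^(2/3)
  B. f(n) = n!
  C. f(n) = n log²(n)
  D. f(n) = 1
B > C > A > D

Comparing growth rates:
B = n! is O(n!)
C = n log²(n) is O(n log² n)
A = n^(2/3) is O(n^(2/3))
D = 1 is O(1)

Therefore, the order from fastest to slowest is: B > C > A > D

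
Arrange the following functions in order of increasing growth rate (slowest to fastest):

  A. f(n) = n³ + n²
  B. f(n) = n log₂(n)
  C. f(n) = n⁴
B < A < C

Comparing growth rates:
B = n log₂(n) is O(n log n)
A = n³ + n² is O(n³)
C = n⁴ is O(n⁴)

Therefore, the order from slowest to fastest is: B < A < C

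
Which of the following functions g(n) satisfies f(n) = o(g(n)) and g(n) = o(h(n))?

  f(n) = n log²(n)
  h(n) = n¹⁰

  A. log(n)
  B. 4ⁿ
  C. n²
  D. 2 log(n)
C

We need g(n) with n log²(n) = o(g(n)) and g(n) = o(n¹⁰), i.e. O(n log² n) ≺ g ≺ O(n¹⁰).
Check each option:
  A. log(n) — O(log n) does not grow strictly faster than f(n)
  B. 4ⁿ — O(4ⁿ) does not grow strictly slower than h(n)
  C. n² — O(n²) is strictly between O(n log² n) and O(n¹⁰) ✓
  D. 2 log(n) — O(log n) does not grow strictly faster than f(n)

Only option C (n²) lies strictly between.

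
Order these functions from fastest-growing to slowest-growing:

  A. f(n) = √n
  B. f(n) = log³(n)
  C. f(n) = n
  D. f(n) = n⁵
D > C > A > B

Comparing growth rates:
D = n⁵ is O(n⁵)
C = n is O(n)
A = √n is O(√n)
B = log³(n) is O(log³ n)

Therefore, the order from fastest to slowest is: D > C > A > B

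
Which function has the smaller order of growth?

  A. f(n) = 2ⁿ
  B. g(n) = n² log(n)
B

f(n) = 2ⁿ is O(2ⁿ), while g(n) = n² log(n) is O(n² log n).
Since O(n² log n) grows slower than O(2ⁿ), g(n) is dominated.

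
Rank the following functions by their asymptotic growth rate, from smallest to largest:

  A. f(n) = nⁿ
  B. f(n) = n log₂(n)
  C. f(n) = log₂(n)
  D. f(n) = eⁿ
C < B < D < A

Comparing growth rates:
C = log₂(n) is O(log n)
B = n log₂(n) is O(n log n)
D = eⁿ is O(eⁿ)
A = nⁿ is O(nⁿ)

Therefore, the order from slowest to fastest is: C < B < D < A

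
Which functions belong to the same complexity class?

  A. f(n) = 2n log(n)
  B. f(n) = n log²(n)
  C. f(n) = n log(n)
A and C

Examining each function:
  A. 2n log(n) is O(n log n)
  B. n log²(n) is O(n log² n)
  C. n log(n) is O(n log n)

Functions A and C both have the same complexity class.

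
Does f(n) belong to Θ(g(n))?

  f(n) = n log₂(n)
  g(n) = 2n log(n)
True

f(n) = n log₂(n) and g(n) = 2n log(n) are both O(n log n).
Since they have the same asymptotic growth rate, f(n) = Θ(g(n)) is true.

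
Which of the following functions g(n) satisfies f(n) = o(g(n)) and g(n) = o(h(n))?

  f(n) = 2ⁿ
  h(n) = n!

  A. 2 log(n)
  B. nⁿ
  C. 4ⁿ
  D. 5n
C

We need g(n) with 2ⁿ = o(g(n)) and g(n) = o(n!), i.e. O(2ⁿ) ≺ g ≺ O(n!).
Check each option:
  A. 2 log(n) — O(log n) does not grow strictly faster than f(n)
  B. nⁿ — O(nⁿ) does not grow strictly slower than h(n)
  C. 4ⁿ — O(4ⁿ) is strictly between O(2ⁿ) and O(n!) ✓
  D. 5n — O(n) does not grow strictly faster than f(n)

Only option C (4ⁿ) lies strictly between.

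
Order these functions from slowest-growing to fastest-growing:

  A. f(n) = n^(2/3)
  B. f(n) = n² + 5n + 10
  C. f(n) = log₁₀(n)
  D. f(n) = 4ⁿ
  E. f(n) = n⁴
C < A < B < E < D

Comparing growth rates:
C = log₁₀(n) is O(log n)
A = n^(2/3) is O(n^(2/3))
B = n² + 5n + 10 is O(n²)
E = n⁴ is O(n⁴)
D = 4ⁿ is O(4ⁿ)

Therefore, the order from slowest to fastest is: C < A < B < E < D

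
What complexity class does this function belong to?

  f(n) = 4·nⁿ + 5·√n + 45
O(nⁿ)

The dominant term in 4·nⁿ + 5·√n + 45 is 4·nⁿ, which is Θ(nⁿ).
Lower-order terms (5·√n, 45) are asymptotically negligible.
Constants are absorbed, so the tightest bound is O(nⁿ).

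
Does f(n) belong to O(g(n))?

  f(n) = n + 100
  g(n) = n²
True

f(n) = n + 100 is O(n), and g(n) = n² is O(n²).
Since O(n) ⊆ O(n²) (f grows no faster than g), f(n) = O(g(n)) is true.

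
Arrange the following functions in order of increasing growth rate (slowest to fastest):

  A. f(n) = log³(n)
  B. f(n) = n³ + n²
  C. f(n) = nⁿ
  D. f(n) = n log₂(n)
A < D < B < C

Comparing growth rates:
A = log³(n) is O(log³ n)
D = n log₂(n) is O(n log n)
B = n³ + n² is O(n³)
C = nⁿ is O(nⁿ)

Therefore, the order from slowest to fastest is: A < D < B < C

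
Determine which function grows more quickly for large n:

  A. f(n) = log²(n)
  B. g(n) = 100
A

f(n) = log²(n) is O(log² n), while g(n) = 100 is O(1).
Since O(log² n) grows faster than O(1), f(n) dominates.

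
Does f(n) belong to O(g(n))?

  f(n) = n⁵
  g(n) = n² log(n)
False

f(n) = n⁵ is O(n⁵), and g(n) = n² log(n) is O(n² log n).
Since O(n⁵) grows faster than O(n² log n), f(n) = O(g(n)) is false.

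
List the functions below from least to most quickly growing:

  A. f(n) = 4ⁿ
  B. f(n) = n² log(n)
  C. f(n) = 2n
C < B < A

Comparing growth rates:
C = 2n is O(n)
B = n² log(n) is O(n² log n)
A = 4ⁿ is O(4ⁿ)

Therefore, the order from slowest to fastest is: C < B < A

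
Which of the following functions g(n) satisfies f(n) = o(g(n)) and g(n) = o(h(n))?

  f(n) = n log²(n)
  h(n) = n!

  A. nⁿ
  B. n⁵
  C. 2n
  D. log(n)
B

We need g(n) with n log²(n) = o(g(n)) and g(n) = o(n!), i.e. O(n log² n) ≺ g ≺ O(n!).
Check each option:
  A. nⁿ — O(nⁿ) does not grow strictly slower than h(n)
  B. n⁵ — O(n⁵) is strictly between O(n log² n) and O(n!) ✓
  C. 2n — O(n) does not grow strictly faster than f(n)
  D. log(n) — O(log n) does not grow strictly faster than f(n)

Only option B (n⁵) lies strictly between.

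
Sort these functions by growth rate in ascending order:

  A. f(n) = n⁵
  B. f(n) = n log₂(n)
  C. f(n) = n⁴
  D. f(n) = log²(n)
D < B < C < A

Comparing growth rates:
D = log²(n) is O(log² n)
B = n log₂(n) is O(n log n)
C = n⁴ is O(n⁴)
A = n⁵ is O(n⁵)

Therefore, the order from slowest to fastest is: D < B < C < A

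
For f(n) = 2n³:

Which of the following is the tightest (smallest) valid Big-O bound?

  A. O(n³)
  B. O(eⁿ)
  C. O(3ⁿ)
A

f(n) = 2n³ is O(n³).
All listed options are valid Big-O bounds (upper bounds),
but O(n³) is the tightest (smallest valid bound).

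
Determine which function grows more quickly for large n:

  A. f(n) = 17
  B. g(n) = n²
B

f(n) = 17 is O(1), while g(n) = n² is O(n²).
Since O(n²) grows faster than O(1), g(n) dominates.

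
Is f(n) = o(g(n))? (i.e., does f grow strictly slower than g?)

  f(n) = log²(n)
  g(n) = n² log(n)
True

f(n) = log²(n) is O(log² n), and g(n) = n² log(n) is O(n² log n).
Since O(log² n) grows strictly slower than O(n² log n), f(n) = o(g(n)) is true.
This means lim(n→∞) f(n)/g(n) = 0.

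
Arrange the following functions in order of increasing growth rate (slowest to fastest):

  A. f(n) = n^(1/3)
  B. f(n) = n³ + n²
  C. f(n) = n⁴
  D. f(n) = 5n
A < D < B < C

Comparing growth rates:
A = n^(1/3) is O(n^(1/3))
D = 5n is O(n)
B = n³ + n² is O(n³)
C = n⁴ is O(n⁴)

Therefore, the order from slowest to fastest is: A < D < B < C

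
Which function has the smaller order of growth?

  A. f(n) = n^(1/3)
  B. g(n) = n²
A

f(n) = n^(1/3) is O(n^(1/3)), while g(n) = n² is O(n²).
Since O(n^(1/3)) grows slower than O(n²), f(n) is dominated.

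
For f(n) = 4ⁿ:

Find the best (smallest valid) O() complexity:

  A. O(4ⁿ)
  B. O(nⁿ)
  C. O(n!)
A

f(n) = 4ⁿ is O(4ⁿ).
All listed options are valid Big-O bounds (upper bounds),
but O(4ⁿ) is the tightest (smallest valid bound).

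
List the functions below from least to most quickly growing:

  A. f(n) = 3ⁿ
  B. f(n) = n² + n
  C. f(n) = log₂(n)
C < B < A

Comparing growth rates:
C = log₂(n) is O(log n)
B = n² + n is O(n²)
A = 3ⁿ is O(3ⁿ)

Therefore, the order from slowest to fastest is: C < B < A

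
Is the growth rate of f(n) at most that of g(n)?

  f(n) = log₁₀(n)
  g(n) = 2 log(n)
True

f(n) = log₁₀(n) and g(n) = 2 log(n) are both O(log n).
Big-O permits equal growth rates (f ≤ c·g for some c), so f(n) = O(g(n)) is true.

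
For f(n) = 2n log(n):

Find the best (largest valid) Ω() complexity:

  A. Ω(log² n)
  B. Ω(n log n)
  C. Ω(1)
B

f(n) = 2n log(n) is Ω(n log n).
All listed options are valid Big-Ω bounds (lower bounds),
but Ω(n log n) is the tightest (largest valid bound).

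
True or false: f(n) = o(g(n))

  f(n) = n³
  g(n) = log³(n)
False

f(n) = n³ is O(n³), and g(n) = log³(n) is O(log³ n).
Since O(n³) grows faster than or equal to O(log³ n), f(n) = o(g(n)) is false.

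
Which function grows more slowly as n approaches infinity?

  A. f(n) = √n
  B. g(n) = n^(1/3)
B

f(n) = √n is O(√n), while g(n) = n^(1/3) is O(n^(1/3)).
Since O(n^(1/3)) grows slower than O(√n), g(n) is dominated.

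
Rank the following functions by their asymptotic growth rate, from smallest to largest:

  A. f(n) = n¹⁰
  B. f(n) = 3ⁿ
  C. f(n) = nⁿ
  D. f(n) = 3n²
D < A < B < C

Comparing growth rates:
D = 3n² is O(n²)
A = n¹⁰ is O(n¹⁰)
B = 3ⁿ is O(3ⁿ)
C = nⁿ is O(nⁿ)

Therefore, the order from slowest to fastest is: D < A < B < C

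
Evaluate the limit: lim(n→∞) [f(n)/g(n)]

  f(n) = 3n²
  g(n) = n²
3

Since 3n² and n² have the same growth rate (O(n²)),
the ratio converges to a constant: 3.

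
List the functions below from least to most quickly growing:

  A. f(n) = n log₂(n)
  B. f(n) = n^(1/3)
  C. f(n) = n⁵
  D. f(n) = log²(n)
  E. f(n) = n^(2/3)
D < B < E < A < C

Comparing growth rates:
D = log²(n) is O(log² n)
B = n^(1/3) is O(n^(1/3))
E = n^(2/3) is O(n^(2/3))
A = n log₂(n) is O(n log n)
C = n⁵ is O(n⁵)

Therefore, the order from slowest to fastest is: D < B < E < A < C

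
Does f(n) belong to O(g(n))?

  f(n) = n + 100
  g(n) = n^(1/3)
False

f(n) = n + 100 is O(n), and g(n) = n^(1/3) is O(n^(1/3)).
Since O(n) grows faster than O(n^(1/3)), f(n) = O(g(n)) is false.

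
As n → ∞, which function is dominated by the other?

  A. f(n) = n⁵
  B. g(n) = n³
B

f(n) = n⁵ is O(n⁵), while g(n) = n³ is O(n³).
Since O(n³) grows slower than O(n⁵), g(n) is dominated.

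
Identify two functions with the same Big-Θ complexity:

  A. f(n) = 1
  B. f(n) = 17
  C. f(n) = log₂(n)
A and B

Examining each function:
  A. 1 is O(1)
  B. 17 is O(1)
  C. log₂(n) is O(log n)

Functions A and B both have the same complexity class.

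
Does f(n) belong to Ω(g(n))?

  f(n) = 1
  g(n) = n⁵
False

f(n) = 1 is O(1), and g(n) = n⁵ is O(n⁵).
Since O(1) grows slower than O(n⁵), f(n) = Ω(g(n)) is false.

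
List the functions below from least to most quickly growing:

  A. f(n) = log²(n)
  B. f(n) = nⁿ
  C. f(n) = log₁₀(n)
C < A < B

Comparing growth rates:
C = log₁₀(n) is O(log n)
A = log²(n) is O(log² n)
B = nⁿ is O(nⁿ)

Therefore, the order from slowest to fastest is: C < A < B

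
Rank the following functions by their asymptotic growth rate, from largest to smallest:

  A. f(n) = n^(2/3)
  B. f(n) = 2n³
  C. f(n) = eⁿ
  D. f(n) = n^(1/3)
C > B > A > D

Comparing growth rates:
C = eⁿ is O(eⁿ)
B = 2n³ is O(n³)
A = n^(2/3) is O(n^(2/3))
D = n^(1/3) is O(n^(1/3))

Therefore, the order from fastest to slowest is: C > B > A > D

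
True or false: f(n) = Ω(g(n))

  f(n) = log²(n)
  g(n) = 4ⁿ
False

f(n) = log²(n) is O(log² n), and g(n) = 4ⁿ is O(4ⁿ).
Since O(log² n) grows slower than O(4ⁿ), f(n) = Ω(g(n)) is false.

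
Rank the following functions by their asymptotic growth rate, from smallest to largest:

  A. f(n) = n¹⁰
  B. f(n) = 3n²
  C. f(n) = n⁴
B < C < A

Comparing growth rates:
B = 3n² is O(n²)
C = n⁴ is O(n⁴)
A = n¹⁰ is O(n¹⁰)

Therefore, the order from slowest to fastest is: B < C < A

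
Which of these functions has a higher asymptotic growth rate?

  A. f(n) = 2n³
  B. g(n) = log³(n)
A

f(n) = 2n³ is O(n³), while g(n) = log³(n) is O(log³ n).
Since O(n³) grows faster than O(log³ n), f(n) dominates.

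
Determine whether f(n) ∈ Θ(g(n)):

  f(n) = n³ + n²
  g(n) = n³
True

f(n) = n³ + n² and g(n) = n³ are both O(n³).
Since they have the same asymptotic growth rate, f(n) = Θ(g(n)) is true.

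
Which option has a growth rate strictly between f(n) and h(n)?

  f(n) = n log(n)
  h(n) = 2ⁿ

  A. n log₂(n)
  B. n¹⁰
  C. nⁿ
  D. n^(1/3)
B

We need g(n) with n log(n) = o(g(n)) and g(n) = o(2ⁿ), i.e. O(n log n) ≺ g ≺ O(2ⁿ).
Check each option:
  A. n log₂(n) — O(n log n) does not grow strictly faster than f(n)
  B. n¹⁰ — O(n¹⁰) is strictly between O(n log n) and O(2ⁿ) ✓
  C. nⁿ — O(nⁿ) does not grow strictly slower than h(n)
  D. n^(1/3) — O(n^(1/3)) does not grow strictly faster than f(n)

Only option B (n¹⁰) lies strictly between.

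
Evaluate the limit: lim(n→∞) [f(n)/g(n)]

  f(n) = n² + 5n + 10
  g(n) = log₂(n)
∞

Since n² + 5n + 10 (O(n²)) grows faster than log₂(n) (O(log n)),
the ratio f(n)/g(n) → ∞ as n → ∞.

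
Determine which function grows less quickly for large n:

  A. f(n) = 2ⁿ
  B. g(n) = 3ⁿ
A

f(n) = 2ⁿ is O(2ⁿ), while g(n) = 3ⁿ is O(3ⁿ).
Since O(2ⁿ) grows slower than O(3ⁿ), f(n) is dominated.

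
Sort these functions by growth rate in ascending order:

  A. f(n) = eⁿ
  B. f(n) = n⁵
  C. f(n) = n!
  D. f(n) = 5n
D < B < A < C

Comparing growth rates:
D = 5n is O(n)
B = n⁵ is O(n⁵)
A = eⁿ is O(eⁿ)
C = n! is O(n!)

Therefore, the order from slowest to fastest is: D < B < A < C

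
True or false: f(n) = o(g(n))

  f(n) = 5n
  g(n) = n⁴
True

f(n) = 5n is O(n), and g(n) = n⁴ is O(n⁴).
Since O(n) grows strictly slower than O(n⁴), f(n) = o(g(n)) is true.
This means lim(n→∞) f(n)/g(n) = 0.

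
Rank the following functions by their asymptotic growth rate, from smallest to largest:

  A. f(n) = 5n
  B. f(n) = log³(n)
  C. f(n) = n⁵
B < A < C

Comparing growth rates:
B = log³(n) is O(log³ n)
A = 5n is O(n)
C = n⁵ is O(n⁵)

Therefore, the order from slowest to fastest is: B < A < C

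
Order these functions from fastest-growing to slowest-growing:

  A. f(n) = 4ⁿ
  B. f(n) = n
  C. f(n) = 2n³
A > C > B

Comparing growth rates:
A = 4ⁿ is O(4ⁿ)
C = 2n³ is O(n³)
B = n is O(n)

Therefore, the order from fastest to slowest is: A > C > B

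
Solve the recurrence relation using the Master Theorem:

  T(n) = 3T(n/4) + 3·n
Θ(n)

Master Theorem: a = 3, b = 4, f(n) = 3·n.
Compute the critical exponent d = log₄(3) = 0.792.
Compare f(n) = Θ(n) against n^d:
  k = 1 > d = 0.792, so f(n) = Ω(n^(d+ε)) — Case 3.
  Regularity: a·(n/b)^1/n^1 = a/b^1 = 3/4 < 1 ✓.
  The top-level work dominates: T(n) = Θ(f(n)) = Θ(n).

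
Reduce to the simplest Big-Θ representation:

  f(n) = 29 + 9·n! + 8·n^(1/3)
Θ(n!)

Order the terms by growth rate: 29 ≺ 8·n^(1/3) ≺ 9·n!.
The fastest-growing term 9·n! dominates as n → ∞; dropping its constant factor gives Θ(n!).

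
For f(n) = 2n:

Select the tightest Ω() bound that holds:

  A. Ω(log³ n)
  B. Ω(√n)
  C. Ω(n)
C

f(n) = 2n is Ω(n).
All listed options are valid Big-Ω bounds (lower bounds),
but Ω(n) is the tightest (largest valid bound).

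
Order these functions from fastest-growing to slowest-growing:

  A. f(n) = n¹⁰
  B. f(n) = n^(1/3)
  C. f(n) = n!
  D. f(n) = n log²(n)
C > A > D > B

Comparing growth rates:
C = n! is O(n!)
A = n¹⁰ is O(n¹⁰)
D = n log²(n) is O(n log² n)
B = n^(1/3) is O(n^(1/3))

Therefore, the order from fastest to slowest is: C > A > D > B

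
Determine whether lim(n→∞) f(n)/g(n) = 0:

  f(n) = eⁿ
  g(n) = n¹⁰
False

f(n) = eⁿ is O(eⁿ), and g(n) = n¹⁰ is O(n¹⁰).
Since O(eⁿ) grows faster than or equal to O(n¹⁰), f(n) = o(g(n)) is false.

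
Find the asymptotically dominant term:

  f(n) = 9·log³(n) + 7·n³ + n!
n!

Looking at each term:
  - 9·log³(n) is O(log³ n)
  - 7·n³ is O(n³)
  - n! is O(n!)

The term n! (O(n!)) grows fastest and dominates all others.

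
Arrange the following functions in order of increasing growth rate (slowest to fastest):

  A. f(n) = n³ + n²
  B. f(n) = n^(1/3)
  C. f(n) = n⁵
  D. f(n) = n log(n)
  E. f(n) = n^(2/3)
B < E < D < A < C

Comparing growth rates:
B = n^(1/3) is O(n^(1/3))
E = n^(2/3) is O(n^(2/3))
D = n log(n) is O(n log n)
A = n³ + n² is O(n³)
C = n⁵ is O(n⁵)

Therefore, the order from slowest to fastest is: B < E < D < A < C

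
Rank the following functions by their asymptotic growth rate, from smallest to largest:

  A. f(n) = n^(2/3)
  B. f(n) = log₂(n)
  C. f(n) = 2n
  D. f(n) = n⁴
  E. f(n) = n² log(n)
B < A < C < E < D

Comparing growth rates:
B = log₂(n) is O(log n)
A = n^(2/3) is O(n^(2/3))
C = 2n is O(n)
E = n² log(n) is O(n² log n)
D = n⁴ is O(n⁴)

Therefore, the order from slowest to fastest is: B < A < C < E < D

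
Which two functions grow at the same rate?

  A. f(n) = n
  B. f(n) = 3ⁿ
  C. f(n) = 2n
A and C

Examining each function:
  A. n is O(n)
  B. 3ⁿ is O(3ⁿ)
  C. 2n is O(n)

Functions A and C both have the same complexity class.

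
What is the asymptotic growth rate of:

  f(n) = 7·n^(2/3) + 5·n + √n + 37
Θ(n)

Order the terms by growth rate: 37 ≺ √n ≺ 7·n^(2/3) ≺ 5·n.
The fastest-growing term 5·n dominates as n → ∞; dropping its constant factor gives Θ(n).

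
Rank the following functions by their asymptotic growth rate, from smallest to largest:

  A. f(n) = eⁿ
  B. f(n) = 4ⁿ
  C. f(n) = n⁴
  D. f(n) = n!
C < A < B < D

Comparing growth rates:
C = n⁴ is O(n⁴)
A = eⁿ is O(eⁿ)
B = 4ⁿ is O(4ⁿ)
D = n! is O(n!)

Therefore, the order from slowest to fastest is: C < A < B < D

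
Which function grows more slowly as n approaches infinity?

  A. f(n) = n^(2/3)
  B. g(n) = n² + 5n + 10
A

f(n) = n^(2/3) is O(n^(2/3)), while g(n) = n² + 5n + 10 is O(n²).
Since O(n^(2/3)) grows slower than O(n²), f(n) is dominated.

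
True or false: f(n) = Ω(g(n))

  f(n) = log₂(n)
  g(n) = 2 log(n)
True

f(n) = log₂(n) and g(n) = 2 log(n) are both O(log n).
Big-Ω permits equal growth rates (f ≥ c·g for some c > 0), so f(n) = Ω(g(n)) is true.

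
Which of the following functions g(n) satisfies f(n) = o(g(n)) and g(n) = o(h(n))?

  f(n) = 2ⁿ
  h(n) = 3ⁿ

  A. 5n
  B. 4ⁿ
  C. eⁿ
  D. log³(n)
C

We need g(n) with 2ⁿ = o(g(n)) and g(n) = o(3ⁿ), i.e. O(2ⁿ) ≺ g ≺ O(3ⁿ).
Check each option:
  A. 5n — O(n) does not grow strictly faster than f(n)
  B. 4ⁿ — O(4ⁿ) does not grow strictly slower than h(n)
  C. eⁿ — O(eⁿ) is strictly between O(2ⁿ) and O(3ⁿ) ✓
  D. log³(n) — O(log³ n) does not grow strictly faster than f(n)

Only option C (eⁿ) lies strictly between.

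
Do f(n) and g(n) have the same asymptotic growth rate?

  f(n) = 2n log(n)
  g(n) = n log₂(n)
True

f(n) = 2n log(n) and g(n) = n log₂(n) are both O(n log n).
Since they have the same asymptotic growth rate, f(n) = Θ(g(n)) is true.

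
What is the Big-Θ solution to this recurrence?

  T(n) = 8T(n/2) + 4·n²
Θ(n³)

Master Theorem: a = 8, b = 2, f(n) = 4·n².
Compute the critical exponent d = log₂(8) = 3.
Compare f(n) = Θ(n²) against n^d:
  k = 2 < d = 3, so f(n) = O(n^(d-ε)) — Case 1.
  The recursion cost dominates: T(n) = Θ(n^d) = Θ(n³).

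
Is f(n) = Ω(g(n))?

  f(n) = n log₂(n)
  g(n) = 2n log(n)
True

f(n) = n log₂(n) and g(n) = 2n log(n) are both O(n log n).
Big-Ω permits equal growth rates (f ≥ c·g for some c > 0), so f(n) = Ω(g(n)) is true.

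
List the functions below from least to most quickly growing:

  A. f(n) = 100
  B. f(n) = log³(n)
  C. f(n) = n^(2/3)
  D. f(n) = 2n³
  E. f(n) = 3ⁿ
A < B < C < D < E

Comparing growth rates:
A = 100 is O(1)
B = log³(n) is O(log³ n)
C = n^(2/3) is O(n^(2/3))
D = 2n³ is O(n³)
E = 3ⁿ is O(3ⁿ)

Therefore, the order from slowest to fastest is: A < B < C < D < E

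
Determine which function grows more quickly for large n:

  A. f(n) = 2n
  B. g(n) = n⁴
B

f(n) = 2n is O(n), while g(n) = n⁴ is O(n⁴).
Since O(n⁴) grows faster than O(n), g(n) dominates.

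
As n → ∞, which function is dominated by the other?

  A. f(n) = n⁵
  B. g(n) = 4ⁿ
A

f(n) = n⁵ is O(n⁵), while g(n) = 4ⁿ is O(4ⁿ).
Since O(n⁵) grows slower than O(4ⁿ), f(n) is dominated.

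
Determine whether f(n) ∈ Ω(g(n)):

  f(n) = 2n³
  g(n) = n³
True

f(n) = 2n³ and g(n) = n³ are both O(n³).
Big-Ω permits equal growth rates (f ≥ c·g for some c > 0), so f(n) = Ω(g(n)) is true.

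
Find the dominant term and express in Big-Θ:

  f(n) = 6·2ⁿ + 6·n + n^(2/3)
Θ(2ⁿ)

Order the terms by growth rate: n^(2/3) ≺ 6·n ≺ 6·2ⁿ.
The fastest-growing term 6·2ⁿ dominates as n → ∞; dropping its constant factor gives Θ(2ⁿ).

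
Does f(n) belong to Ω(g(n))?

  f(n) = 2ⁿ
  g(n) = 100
True

f(n) = 2ⁿ is O(2ⁿ), and g(n) = 100 is O(1).
Since O(2ⁿ) grows at least as fast as O(1), f(n) = Ω(g(n)) is true.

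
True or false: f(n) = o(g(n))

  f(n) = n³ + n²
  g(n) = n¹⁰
True

f(n) = n³ + n² is O(n³), and g(n) = n¹⁰ is O(n¹⁰).
Since O(n³) grows strictly slower than O(n¹⁰), f(n) = o(g(n)) is true.
This means lim(n→∞) f(n)/g(n) = 0.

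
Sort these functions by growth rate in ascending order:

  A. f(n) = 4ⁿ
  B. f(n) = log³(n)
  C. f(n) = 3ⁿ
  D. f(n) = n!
B < C < A < D

Comparing growth rates:
B = log³(n) is O(log³ n)
C = 3ⁿ is O(3ⁿ)
A = 4ⁿ is O(4ⁿ)
D = n! is O(n!)

Therefore, the order from slowest to fastest is: B < C < A < D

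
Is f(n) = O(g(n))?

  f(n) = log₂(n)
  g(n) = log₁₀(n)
True

f(n) = log₂(n) and g(n) = log₁₀(n) are both O(log n).
Big-O permits equal growth rates (f ≤ c·g for some c), so f(n) = O(g(n)) is true.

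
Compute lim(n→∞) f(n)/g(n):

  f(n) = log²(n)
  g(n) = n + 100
0

Since log²(n) (O(log² n)) grows slower than n + 100 (O(n)),
the ratio f(n)/g(n) → 0 as n → ∞.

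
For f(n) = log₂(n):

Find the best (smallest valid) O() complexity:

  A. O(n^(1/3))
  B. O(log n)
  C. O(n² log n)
B

f(n) = log₂(n) is O(log n).
All listed options are valid Big-O bounds (upper bounds),
but O(log n) is the tightest (smallest valid bound).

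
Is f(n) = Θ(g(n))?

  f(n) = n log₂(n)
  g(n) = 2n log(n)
True

f(n) = n log₂(n) and g(n) = 2n log(n) are both O(n log n).
Since they have the same asymptotic growth rate, f(n) = Θ(g(n)) is true.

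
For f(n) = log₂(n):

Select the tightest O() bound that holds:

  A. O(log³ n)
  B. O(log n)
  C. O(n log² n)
B

f(n) = log₂(n) is O(log n).
All listed options are valid Big-O bounds (upper bounds),
but O(log n) is the tightest (smallest valid bound).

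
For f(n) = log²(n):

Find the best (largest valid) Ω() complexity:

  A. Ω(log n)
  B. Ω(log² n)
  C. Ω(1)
B

f(n) = log²(n) is Ω(log² n).
All listed options are valid Big-Ω bounds (lower bounds),
but Ω(log² n) is the tightest (largest valid bound).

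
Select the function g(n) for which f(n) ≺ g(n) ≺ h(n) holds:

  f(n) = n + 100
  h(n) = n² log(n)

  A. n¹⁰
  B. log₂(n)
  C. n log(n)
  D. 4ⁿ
C

We need g(n) with n + 100 = o(g(n)) and g(n) = o(n² log(n)), i.e. O(n) ≺ g ≺ O(n² log n).
Check each option:
  A. n¹⁰ — O(n¹⁰) does not grow strictly slower than h(n)
  B. log₂(n) — O(log n) does not grow strictly faster than f(n)
  C. n log(n) — O(n log n) is strictly between O(n) and O(n² log n) ✓
  D. 4ⁿ — O(4ⁿ) does not grow strictly slower than h(n)

Only option C (n log(n)) lies strictly between.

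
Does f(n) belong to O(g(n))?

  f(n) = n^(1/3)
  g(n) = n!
True

f(n) = n^(1/3) is O(n^(1/3)), and g(n) = n! is O(n!).
Since O(n^(1/3)) ⊆ O(n!) (f grows no faster than g), f(n) = O(g(n)) is true.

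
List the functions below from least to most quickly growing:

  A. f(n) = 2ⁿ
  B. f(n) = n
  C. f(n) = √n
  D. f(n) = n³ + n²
C < B < D < A

Comparing growth rates:
C = √n is O(√n)
B = n is O(n)
D = n³ + n² is O(n³)
A = 2ⁿ is O(2ⁿ)

Therefore, the order from slowest to fastest is: C < B < D < A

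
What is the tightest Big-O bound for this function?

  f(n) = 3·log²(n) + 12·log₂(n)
O(log² n)

The dominant term in 3·log²(n) + 12·log₂(n) is 3·log²(n), which is Θ(log² n).
Lower-order terms (12·log₂(n)) are asymptotically negligible.
Constants are absorbed, so the tightest bound is O(log² n).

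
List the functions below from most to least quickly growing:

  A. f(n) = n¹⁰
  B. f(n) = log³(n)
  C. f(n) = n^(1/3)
A > C > B

Comparing growth rates:
A = n¹⁰ is O(n¹⁰)
C = n^(1/3) is O(n^(1/3))
B = log³(n) is O(log³ n)

Therefore, the order from fastest to slowest is: A > C > B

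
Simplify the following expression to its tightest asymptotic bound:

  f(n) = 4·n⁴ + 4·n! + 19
Θ(n!)

Order the terms by growth rate: 19 ≺ 4·n⁴ ≺ 4·n!.
The fastest-growing term 4·n! dominates as n → ∞; dropping its constant factor gives Θ(n!).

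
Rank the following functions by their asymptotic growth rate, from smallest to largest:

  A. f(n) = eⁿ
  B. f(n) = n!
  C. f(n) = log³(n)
C < A < B

Comparing growth rates:
C = log³(n) is O(log³ n)
A = eⁿ is O(eⁿ)
B = n! is O(n!)

Therefore, the order from slowest to fastest is: C < A < B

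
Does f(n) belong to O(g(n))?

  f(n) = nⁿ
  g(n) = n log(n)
False

f(n) = nⁿ is O(nⁿ), and g(n) = n log(n) is O(n log n).
Since O(nⁿ) grows faster than O(n log n), f(n) = O(g(n)) is false.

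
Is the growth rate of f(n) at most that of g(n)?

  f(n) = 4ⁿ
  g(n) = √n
False

f(n) = 4ⁿ is O(4ⁿ), and g(n) = √n is O(√n).
Since O(4ⁿ) grows faster than O(√n), f(n) = O(g(n)) is false.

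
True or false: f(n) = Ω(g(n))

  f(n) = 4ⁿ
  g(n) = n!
False

f(n) = 4ⁿ is O(4ⁿ), and g(n) = n! is O(n!).
Since O(4ⁿ) grows slower than O(n!), f(n) = Ω(g(n)) is false.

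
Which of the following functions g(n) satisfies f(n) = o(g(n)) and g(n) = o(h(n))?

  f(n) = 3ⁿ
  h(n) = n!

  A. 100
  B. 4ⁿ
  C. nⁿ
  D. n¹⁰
B

We need g(n) with 3ⁿ = o(g(n)) and g(n) = o(n!), i.e. O(3ⁿ) ≺ g ≺ O(n!).
Check each option:
  A. 100 — O(1) does not grow strictly faster than f(n)
  B. 4ⁿ — O(4ⁿ) is strictly between O(3ⁿ) and O(n!) ✓
  C. nⁿ — O(nⁿ) does not grow strictly slower than h(n)
  D. n¹⁰ — O(n¹⁰) does not grow strictly faster than f(n)

Only option B (4ⁿ) lies strictly between.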